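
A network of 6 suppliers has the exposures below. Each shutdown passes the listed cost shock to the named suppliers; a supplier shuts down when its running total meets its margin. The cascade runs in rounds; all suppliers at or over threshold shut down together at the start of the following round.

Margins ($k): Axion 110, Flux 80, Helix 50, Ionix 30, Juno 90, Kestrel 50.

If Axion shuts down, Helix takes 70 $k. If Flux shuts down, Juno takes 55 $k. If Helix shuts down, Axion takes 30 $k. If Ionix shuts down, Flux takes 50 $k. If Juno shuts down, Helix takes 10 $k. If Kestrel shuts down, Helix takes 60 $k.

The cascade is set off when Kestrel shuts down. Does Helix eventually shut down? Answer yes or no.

Round 1 — Kestrel shuts down (initial).
  Helix: +60 → 60 ≥ 50
Round 2 — Helix shuts down.
  Axion: +30 → 30 < 110
No further shutdowns.

yes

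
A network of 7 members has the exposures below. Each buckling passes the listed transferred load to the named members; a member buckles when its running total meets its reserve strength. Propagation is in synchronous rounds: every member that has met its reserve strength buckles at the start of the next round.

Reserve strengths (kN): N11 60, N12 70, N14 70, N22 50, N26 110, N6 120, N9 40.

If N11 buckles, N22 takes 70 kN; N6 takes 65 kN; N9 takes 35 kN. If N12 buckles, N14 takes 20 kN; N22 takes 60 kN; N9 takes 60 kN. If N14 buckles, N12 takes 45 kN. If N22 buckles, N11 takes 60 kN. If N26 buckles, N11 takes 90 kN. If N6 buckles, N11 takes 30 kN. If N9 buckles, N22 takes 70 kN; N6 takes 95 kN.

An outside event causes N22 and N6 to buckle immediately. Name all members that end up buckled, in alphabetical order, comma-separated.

Round 1 — N22, N6 buckle (initial).
  N11: +60+30 → 90 ≥ 60
Round 2 — N11 buckles.
  N9: +35 → 35 < 40
No further bucklings.

N11, N22, N6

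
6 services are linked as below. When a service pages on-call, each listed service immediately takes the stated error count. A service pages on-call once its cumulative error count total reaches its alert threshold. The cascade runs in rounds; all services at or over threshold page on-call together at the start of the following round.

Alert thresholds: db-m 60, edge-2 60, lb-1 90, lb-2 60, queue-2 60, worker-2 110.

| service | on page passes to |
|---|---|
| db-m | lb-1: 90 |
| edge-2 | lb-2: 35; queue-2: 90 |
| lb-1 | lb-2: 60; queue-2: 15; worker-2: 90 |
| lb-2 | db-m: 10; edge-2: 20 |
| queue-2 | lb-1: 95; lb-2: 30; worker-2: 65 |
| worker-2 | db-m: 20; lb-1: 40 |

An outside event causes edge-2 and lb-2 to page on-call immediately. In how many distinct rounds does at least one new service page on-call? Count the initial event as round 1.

4

Round 1 — edge-2, lb-2 page on-call (initial).
  db-m: +10 → 10 < 60
  queue-2: +90 → 90 ≥ 60
Round 2 — queue-2 pages on-call.
  lb-1: +95 → 95 ≥ 90
  worker-2: +65 → 65 < 110
Round 3 — lb-1 pages on-call.
  worker-2: +90 → 155 ≥ 110
Round 4 — worker-2 pages on-call.
  db-m: +20 → 30 < 60
No further pages.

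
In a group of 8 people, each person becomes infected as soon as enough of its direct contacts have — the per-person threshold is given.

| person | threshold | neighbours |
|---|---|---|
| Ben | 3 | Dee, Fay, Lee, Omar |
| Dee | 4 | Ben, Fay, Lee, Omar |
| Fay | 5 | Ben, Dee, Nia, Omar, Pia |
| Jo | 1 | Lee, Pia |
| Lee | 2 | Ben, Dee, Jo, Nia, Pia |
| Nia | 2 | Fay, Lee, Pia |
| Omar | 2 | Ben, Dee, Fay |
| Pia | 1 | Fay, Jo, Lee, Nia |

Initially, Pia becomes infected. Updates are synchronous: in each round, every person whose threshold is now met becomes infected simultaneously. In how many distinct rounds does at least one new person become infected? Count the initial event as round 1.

Round 1 — Pia becomes infected (initial).
Round 2 — checking thresholds:
  Fay: 1 of 5 neighbours < 5, not yet.
  Jo: 1 of 2 neighbours ≥ 1, becomes infected.
  Lee: 1 of 5 neighbours < 2, not yet.
  Nia: 1 of 3 neighbours < 2, not yet.
Round 3 — checking thresholds:
  Fay: 1 of 5 neighbours < 5, not yet.
  Lee: 2 of 5 neighbours ≥ 2, becomes infected.
  Nia: 1 of 3 neighbours < 2, not yet.
Round 4 — checking thresholds:
  Ben: 1 of 4 neighbours < 3, not yet.
  Dee: 1 of 4 neighbours < 4, not yet.
  Fay: 1 of 5 neighbours < 5, not yet.
  Nia: 2 of 3 neighbours ≥ 2, becomes infected.
Round 5 — no new infections; cascade stops.

4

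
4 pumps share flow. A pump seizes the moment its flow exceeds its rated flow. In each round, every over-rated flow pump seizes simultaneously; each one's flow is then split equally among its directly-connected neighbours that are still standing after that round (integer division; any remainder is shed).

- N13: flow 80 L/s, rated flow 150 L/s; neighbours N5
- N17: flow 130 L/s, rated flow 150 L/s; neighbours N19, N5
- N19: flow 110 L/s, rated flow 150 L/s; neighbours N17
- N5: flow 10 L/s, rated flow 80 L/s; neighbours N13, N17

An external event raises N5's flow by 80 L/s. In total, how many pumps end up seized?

Round 1 — N5 at 90 > 80. N5 seizes.
  N5 sheds 90 L/s to N13, N17: 45 each.
    N13: 80+45 = 125 ≤ 150
    N17: 130+45 = 175 > 150
Round 2 — N17 seizes.
  N17 sheds 175 L/s to N19: 175 each.
    N19: 110+175 = 285 > 150
Round 3 — N19 seizes.
  N19 sheds 285 L/s: no online neighbours, lost.
No further seizures.

3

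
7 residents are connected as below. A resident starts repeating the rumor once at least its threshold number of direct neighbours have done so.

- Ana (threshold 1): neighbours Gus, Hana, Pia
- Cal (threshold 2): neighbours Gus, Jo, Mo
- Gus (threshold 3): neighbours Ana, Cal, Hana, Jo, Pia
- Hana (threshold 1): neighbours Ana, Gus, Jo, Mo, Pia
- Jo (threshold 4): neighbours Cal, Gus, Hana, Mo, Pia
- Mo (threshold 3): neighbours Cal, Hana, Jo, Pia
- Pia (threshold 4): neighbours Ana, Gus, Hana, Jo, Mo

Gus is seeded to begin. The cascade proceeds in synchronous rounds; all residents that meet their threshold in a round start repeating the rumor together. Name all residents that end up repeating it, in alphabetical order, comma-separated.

Round 1 — Gus starts repeating the rumor (initial).
Round 2 — checking thresholds:
  Ana: 1 of 3 neighbours ≥ 1, starts repeating the rumor.
  Cal: 1 of 3 neighbours < 2, holds.
  Hana: 1 of 5 neighbours ≥ 1, starts repeating the rumor.
  Jo: 1 of 5 neighbours < 4, holds.
  Pia: 1 of 5 neighbours < 4, holds.
Round 3 — no new spreads; cascade stops.

Ana, Gus, Hana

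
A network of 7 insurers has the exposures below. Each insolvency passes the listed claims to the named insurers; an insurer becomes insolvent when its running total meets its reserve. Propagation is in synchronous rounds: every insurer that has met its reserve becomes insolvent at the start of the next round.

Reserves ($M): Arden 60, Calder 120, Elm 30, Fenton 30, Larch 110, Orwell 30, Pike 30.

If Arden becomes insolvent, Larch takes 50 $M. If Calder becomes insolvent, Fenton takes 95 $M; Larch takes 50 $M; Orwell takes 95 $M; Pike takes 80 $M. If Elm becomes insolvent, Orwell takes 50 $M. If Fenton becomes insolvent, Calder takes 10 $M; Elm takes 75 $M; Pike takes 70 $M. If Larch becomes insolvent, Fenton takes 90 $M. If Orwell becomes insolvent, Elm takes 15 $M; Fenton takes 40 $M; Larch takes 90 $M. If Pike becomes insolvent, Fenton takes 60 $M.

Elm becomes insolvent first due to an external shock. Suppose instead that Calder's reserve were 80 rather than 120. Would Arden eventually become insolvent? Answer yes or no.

no

With Calder's reserve at 80:
Round 1 — Elm becomes insolvent (initial).
  Orwell: +50 → 50 ≥ 30
Round 2 — Orwell becomes insolvent.
  Fenton: +40 → 40 ≥ 30
  Larch: +90 → 90 < 110
Round 3 — Fenton becomes insolvent.
  Calder: +10 → 10 < 80
  Pike: +70 → 70 ≥ 30
Round 4 — Pike becomes insolvent.
No further insolvencies.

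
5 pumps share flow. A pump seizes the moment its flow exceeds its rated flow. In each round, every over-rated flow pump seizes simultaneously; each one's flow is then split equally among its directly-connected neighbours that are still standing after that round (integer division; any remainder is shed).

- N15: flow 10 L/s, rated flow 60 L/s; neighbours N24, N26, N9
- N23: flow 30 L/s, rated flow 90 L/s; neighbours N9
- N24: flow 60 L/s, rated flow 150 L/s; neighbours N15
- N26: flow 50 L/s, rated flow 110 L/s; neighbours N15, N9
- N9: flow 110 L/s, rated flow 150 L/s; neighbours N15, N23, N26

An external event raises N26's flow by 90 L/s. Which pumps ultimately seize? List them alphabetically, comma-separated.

Round 1 — N26 at 140 > 110. N26 seizes.
  N26 sheds 140 L/s to N15, N9: 70 each.
    N15: 10+70 = 80 > 60
    N9: 110+70 = 180 > 150
Round 2 — N15, N9 seize.
  N15 sheds 80 L/s to N24: 80 each.
    N24: 60+80 = 140 ≤ 150
  N9 sheds 180 L/s to N23: 180 each.
    N23: 30+180 = 210 > 90
Round 3 — N23 seizes.
  N23 sheds 210 L/s: no online neighbours, lost.
No further seizures.

N15, N23, N26, N9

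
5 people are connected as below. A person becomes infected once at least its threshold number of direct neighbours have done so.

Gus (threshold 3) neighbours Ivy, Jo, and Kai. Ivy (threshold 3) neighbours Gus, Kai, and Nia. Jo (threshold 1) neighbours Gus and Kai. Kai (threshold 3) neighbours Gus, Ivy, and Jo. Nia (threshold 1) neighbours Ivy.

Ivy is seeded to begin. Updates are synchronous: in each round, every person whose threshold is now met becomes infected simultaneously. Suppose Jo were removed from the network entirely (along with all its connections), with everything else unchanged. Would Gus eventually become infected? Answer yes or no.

With Jo removed:
Round 1 — Ivy becomes infected (initial).
Round 2 — checking thresholds:
  Gus: 1 of 2 neighbours < 3, not yet.
  Kai: 1 of 2 neighbours < 3, not yet.
  Nia: 1 of 1 neighbours ≥ 1, becomes infected.
Round 3 — no new infections; cascade stops.

no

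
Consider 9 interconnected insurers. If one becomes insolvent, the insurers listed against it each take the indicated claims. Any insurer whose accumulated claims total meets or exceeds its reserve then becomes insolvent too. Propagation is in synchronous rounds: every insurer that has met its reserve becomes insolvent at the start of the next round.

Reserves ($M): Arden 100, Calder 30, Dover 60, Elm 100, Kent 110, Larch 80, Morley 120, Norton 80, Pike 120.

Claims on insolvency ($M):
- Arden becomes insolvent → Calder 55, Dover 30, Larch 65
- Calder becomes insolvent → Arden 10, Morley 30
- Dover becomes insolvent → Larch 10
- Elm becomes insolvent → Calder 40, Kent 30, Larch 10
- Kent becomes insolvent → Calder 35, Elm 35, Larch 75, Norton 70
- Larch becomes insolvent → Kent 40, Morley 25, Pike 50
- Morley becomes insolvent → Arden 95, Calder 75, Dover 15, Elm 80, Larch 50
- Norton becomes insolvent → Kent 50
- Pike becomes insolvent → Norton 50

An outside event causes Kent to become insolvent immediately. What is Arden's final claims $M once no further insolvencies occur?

10

Round 1 — Kent becomes insolvent (initial).
  Calder: +35 → 35 ≥ 30
  Elm: +35 → 35 < 100
  Larch: +75 → 75 < 80
  Norton: +70 → 70 < 80
Round 2 — Calder becomes insolvent.
  Arden: +10 → 10 < 100
  Morley: +30 → 30 < 120
No further insolvencies.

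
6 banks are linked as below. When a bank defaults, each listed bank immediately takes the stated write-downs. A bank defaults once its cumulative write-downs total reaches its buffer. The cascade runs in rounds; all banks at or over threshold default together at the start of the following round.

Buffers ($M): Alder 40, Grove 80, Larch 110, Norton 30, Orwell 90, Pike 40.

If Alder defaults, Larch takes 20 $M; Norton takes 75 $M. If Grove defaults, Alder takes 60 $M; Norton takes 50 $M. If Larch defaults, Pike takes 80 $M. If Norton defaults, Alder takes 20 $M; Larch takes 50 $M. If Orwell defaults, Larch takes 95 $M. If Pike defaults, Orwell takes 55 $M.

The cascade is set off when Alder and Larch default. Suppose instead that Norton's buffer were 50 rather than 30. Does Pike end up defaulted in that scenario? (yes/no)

yes

With Norton's buffer at 50:
Round 1 — Alder, Larch default (initial).
  Norton: +75 → 75 ≥ 50
  Pike: +80 → 80 ≥ 40
Round 2 — Norton, Pike default.
  Orwell: +55 → 55 < 90
No further defaults.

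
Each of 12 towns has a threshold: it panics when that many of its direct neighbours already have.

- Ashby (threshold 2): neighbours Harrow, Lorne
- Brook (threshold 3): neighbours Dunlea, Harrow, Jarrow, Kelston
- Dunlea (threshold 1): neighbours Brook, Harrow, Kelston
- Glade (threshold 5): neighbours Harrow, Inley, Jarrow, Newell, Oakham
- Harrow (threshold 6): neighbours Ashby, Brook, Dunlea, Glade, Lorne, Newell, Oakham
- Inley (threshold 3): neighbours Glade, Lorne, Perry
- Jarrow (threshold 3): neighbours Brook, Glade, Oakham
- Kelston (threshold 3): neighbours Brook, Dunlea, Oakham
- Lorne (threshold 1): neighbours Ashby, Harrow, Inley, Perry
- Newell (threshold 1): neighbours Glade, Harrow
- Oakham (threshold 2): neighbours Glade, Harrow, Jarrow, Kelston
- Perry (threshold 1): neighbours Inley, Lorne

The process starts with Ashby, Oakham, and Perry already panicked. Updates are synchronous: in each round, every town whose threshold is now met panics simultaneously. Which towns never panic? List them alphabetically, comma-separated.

Round 1 — Ashby, Oakham, Perry panic (initial).
Round 2 — checking thresholds:
  Glade: 1 of 5 neighbours < 5, holds.
  Harrow: 2 of 7 neighbours < 6, holds.
  Inley: 1 of 3 neighbours < 3, holds.
  Jarrow: 1 of 3 neighbours < 3, holds.
  Kelston: 1 of 3 neighbours < 3, holds.
  Lorne: 2 of 4 neighbours ≥ 1, panics.
Round 3 — no new panics; cascade stops.

Brook, Dunlea, Glade, Harrow, Inley, Jarrow, Kelston, Newell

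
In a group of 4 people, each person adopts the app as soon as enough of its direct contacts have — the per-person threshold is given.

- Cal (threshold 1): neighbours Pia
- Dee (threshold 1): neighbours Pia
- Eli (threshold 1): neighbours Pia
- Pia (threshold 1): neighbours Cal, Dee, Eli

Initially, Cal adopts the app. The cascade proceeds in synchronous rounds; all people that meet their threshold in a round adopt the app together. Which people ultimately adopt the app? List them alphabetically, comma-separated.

Round 1 — Cal adopts the app (initial).
Round 2 — checking thresholds:
  Pia: 1 of 3 neighbours ≥ 1, adopts the app.
Round 3 — checking thresholds:
  Dee: 1 of 1 neighbours ≥ 1, adopts the app.
  Eli: 1 of 1 neighbours ≥ 1, adopts the app.
Round 4 — no new adoptions; cascade stops.

Cal, Dee, Eli, Pia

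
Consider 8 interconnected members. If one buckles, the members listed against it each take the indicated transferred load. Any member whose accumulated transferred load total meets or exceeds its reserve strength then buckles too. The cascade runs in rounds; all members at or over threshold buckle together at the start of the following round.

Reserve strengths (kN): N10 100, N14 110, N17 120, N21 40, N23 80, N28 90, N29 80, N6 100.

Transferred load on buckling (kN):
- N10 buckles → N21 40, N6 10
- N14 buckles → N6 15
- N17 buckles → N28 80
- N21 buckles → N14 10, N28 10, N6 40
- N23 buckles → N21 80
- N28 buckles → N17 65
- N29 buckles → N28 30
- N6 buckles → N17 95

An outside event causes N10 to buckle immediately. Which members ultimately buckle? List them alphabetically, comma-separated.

N10, N21

Round 1 — N10 buckles (initial).
  N21: +40 → 40 ≥ 40
  N6: +10 → 10 < 100
Round 2 — N21 buckles.
  N14: +10 → 10 < 110
  N28: +10 → 10 < 90
  N6: +40 → 50 < 100
No further bucklings.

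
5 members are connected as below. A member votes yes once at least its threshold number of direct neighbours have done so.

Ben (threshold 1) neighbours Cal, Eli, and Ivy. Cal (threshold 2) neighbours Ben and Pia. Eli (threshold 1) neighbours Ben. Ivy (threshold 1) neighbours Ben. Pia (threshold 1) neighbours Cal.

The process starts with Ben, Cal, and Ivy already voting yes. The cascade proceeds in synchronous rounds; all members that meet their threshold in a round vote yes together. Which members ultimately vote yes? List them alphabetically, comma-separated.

Ben, Cal, Eli, Ivy, Pia

Round 1 — Ben, Cal, Ivy vote yes (initial).
Round 2 — checking thresholds:
  Eli: 1 of 1 neighbours ≥ 1, votes yes.
  Pia: 1 of 1 neighbours ≥ 1, votes yes.
Round 3 — no new yes votes; cascade stops.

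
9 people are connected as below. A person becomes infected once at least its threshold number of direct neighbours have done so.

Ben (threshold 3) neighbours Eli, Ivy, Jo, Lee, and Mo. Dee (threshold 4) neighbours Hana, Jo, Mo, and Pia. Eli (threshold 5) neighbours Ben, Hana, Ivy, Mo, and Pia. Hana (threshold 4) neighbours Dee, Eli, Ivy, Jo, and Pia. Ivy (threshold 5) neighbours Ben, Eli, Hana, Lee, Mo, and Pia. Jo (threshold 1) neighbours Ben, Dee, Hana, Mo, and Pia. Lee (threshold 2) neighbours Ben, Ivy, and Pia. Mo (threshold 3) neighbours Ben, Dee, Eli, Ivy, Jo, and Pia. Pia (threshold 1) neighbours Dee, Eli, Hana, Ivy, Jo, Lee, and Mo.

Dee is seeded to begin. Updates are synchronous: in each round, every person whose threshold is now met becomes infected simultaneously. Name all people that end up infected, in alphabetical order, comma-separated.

Round 1 — Dee becomes infected (initial).
Round 2 — checking thresholds:
  Hana: 1 of 5 neighbours < 4, below threshold.
  Jo: 1 of 5 neighbours ≥ 1, becomes infected.
  Mo: 1 of 6 neighbours < 3, below threshold.
  Pia: 1 of 7 neighbours ≥ 1, becomes infected.
Round 3 — checking thresholds:
  Ben: 1 of 5 neighbours < 3, below threshold.
  Eli: 1 of 5 neighbours < 5, below threshold.
  Hana: 3 of 5 neighbours < 4, below threshold.
  Ivy: 1 of 6 neighbours < 5, below threshold.
  Lee: 1 of 3 neighbours < 2, below threshold.
  Mo: 3 of 6 neighbours ≥ 3, becomes infected.
Round 4 — no new infections; cascade stops.

Dee, Jo, Mo, Pia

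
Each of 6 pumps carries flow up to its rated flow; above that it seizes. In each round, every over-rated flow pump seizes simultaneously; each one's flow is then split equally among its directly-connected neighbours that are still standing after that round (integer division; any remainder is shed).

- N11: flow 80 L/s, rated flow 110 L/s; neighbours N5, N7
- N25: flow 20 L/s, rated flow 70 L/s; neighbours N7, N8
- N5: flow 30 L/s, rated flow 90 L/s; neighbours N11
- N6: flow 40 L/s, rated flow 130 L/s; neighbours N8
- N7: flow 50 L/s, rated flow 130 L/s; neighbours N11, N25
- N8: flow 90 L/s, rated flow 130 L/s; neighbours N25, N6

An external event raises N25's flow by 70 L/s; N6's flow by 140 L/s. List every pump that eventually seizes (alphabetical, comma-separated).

N25, N6, N8

Round 1 — N25 at 90 > 70; N6 at 180 > 130. N25, N6 seize.
  N25 sheds 90 L/s to N7, N8: 45 each.
    N7: 50+45 = 95 ≤ 130
    N8: 90+45 = 135 > 130
  N6 sheds 180 L/s to N8: 180 each.
    N8: 135+180 = 315 > 130
Round 2 — N8 seizes.
  N8 sheds 315 L/s: no online neighbours, lost.
No further seizures.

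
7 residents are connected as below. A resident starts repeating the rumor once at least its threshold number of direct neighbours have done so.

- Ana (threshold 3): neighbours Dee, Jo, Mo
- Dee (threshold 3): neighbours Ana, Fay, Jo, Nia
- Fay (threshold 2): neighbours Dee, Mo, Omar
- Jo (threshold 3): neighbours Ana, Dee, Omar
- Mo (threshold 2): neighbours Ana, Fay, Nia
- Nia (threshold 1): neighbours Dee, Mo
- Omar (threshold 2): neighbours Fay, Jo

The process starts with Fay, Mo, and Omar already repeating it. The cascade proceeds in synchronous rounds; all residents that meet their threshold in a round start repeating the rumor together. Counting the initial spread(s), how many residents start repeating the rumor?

Round 1 — Fay, Mo, Omar start repeating the rumor (initial).
Round 2 — checking thresholds:
  Ana: 1 of 3 neighbours < 3, not yet.
  Dee: 1 of 4 neighbours < 3, not yet.
  Jo: 1 of 3 neighbours < 3, not yet.
  Nia: 1 of 2 neighbours ≥ 1, starts repeating the rumor.
Round 3 — no new spreads; cascade stops.

4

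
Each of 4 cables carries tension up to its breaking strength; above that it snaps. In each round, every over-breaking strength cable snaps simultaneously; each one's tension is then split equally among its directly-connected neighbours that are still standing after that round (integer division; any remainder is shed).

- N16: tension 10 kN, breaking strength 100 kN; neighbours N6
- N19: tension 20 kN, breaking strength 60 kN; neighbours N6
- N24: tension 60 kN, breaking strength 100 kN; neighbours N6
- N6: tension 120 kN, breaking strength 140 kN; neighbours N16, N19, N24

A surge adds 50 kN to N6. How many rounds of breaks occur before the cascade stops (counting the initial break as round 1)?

Round 1 — N6 at 170 > 140. N6 snaps.
  N6 sheds 170 kN to N16, N19, N24: 56 each (2 lost).
    N16: 10+56 = 66 ≤ 100
    N19: 20+56 = 76 > 60
    N24: 60+56 = 116 > 100
Round 2 — N19, N24 snap.
  N19 sheds 76 kN: no online neighbours, lost.
  N24 sheds 116 kN: no online neighbours, lost.
No further breaks.

2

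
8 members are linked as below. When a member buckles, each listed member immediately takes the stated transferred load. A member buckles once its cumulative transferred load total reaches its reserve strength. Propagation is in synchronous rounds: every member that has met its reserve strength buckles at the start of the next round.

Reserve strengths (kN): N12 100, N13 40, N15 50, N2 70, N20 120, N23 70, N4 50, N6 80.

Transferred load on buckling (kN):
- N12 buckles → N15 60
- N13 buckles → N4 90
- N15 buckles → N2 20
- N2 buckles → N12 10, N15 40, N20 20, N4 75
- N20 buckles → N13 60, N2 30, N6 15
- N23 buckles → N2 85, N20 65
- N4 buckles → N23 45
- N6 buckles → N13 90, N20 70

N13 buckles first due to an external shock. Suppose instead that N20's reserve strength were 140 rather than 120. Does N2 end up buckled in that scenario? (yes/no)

no

With N20's reserve strength at 140:
Round 1 — N13 buckles (initial).
  N4: +90 → 90 ≥ 50
Round 2 — N4 buckles.
  N23: +45 → 45 < 70
No further bucklings.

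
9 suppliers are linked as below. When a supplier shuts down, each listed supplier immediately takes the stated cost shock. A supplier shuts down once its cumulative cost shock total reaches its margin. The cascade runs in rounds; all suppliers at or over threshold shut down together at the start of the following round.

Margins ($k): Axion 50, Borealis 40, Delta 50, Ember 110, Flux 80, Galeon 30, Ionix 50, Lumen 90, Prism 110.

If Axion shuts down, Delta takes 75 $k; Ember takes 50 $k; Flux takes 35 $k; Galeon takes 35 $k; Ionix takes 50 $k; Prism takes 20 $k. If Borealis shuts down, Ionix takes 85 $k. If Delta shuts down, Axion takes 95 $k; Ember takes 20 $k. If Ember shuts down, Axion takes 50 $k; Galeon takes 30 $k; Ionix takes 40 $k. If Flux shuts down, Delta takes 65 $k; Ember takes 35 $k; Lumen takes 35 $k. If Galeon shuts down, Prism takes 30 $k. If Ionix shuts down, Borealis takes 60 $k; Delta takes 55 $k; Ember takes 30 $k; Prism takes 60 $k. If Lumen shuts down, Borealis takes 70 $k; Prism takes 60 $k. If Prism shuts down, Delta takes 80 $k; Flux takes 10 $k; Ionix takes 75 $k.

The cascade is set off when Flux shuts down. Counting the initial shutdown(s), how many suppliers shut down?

Round 1 — Flux shuts down (initial).
  Delta: +65 → 65 ≥ 50
  Ember: +35 → 35 < 110
  Lumen: +35 → 35 < 90
Round 2 — Delta shuts down.
  Axion: +95 → 95 ≥ 50
  Ember: +20 → 55 < 110
Round 3 — Axion shuts down.
  Ember: +50 → 105 < 110
  Galeon: +35 → 35 ≥ 30
  Ionix: +50 → 50 ≥ 50
  Prism: +20 → 20 < 110
Round 4 — Galeon, Ionix shut down.
  Borealis: +60 → 60 ≥ 40
  Ember: +30 → 135 ≥ 110
  Prism: +30+60 → 110 ≥ 110
Round 5 — Borealis, Ember, Prism shut down.
No further shutdowns.

8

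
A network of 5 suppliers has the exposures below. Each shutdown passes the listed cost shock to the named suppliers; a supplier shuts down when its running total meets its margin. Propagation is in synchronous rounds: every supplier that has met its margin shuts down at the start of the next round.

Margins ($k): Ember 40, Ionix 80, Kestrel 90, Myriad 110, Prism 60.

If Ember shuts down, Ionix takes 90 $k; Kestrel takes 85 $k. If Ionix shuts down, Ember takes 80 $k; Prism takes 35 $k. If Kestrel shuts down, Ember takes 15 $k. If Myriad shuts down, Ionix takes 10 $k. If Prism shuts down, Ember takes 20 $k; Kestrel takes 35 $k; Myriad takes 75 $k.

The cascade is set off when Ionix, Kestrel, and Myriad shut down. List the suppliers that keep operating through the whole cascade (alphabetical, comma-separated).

Round 1 — Ionix, Kestrel, Myriad shut down (initial).
  Ember: +80+15 → 95 ≥ 40
  Prism: +35 → 35 < 60
Round 2 — Ember shuts down.
No further shutdowns.

Prism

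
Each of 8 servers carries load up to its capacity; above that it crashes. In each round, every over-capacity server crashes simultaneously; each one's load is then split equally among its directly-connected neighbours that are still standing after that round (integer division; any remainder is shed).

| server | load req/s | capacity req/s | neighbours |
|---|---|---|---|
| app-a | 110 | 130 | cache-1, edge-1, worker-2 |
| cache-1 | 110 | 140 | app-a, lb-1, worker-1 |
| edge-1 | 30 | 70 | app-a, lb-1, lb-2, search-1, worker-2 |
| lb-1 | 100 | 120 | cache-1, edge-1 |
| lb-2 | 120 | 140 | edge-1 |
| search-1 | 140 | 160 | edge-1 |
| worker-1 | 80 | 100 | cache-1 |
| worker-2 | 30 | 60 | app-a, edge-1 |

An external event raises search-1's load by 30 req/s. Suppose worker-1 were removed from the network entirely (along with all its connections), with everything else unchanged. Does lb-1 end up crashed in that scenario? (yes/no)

yes

With worker-1 removed:
Round 1 — search-1 at 170 > 160. search-1 crashes.
  search-1 sheds 170 req/s to edge-1: 170 each.
    edge-1: 30+170 = 200 > 70
Round 2 — edge-1 crashes.
  edge-1 sheds 200 req/s to app-a, lb-1, lb-2, worker-2: 50 each.
    app-a: 110+50 = 160 > 130
    lb-1: 100+50 = 150 > 120
    lb-2: 120+50 = 170 > 140
    worker-2: 30+50 = 80 > 60
Round 3 — app-a, lb-1, lb-2, worker-2 crash.
  app-a sheds 160 req/s to cache-1: 160 each.
    cache-1: 110+160 = 270 > 140
  lb-1 sheds 150 req/s to cache-1: 150 each.
    cache-1: 270+150 = 420 > 140
  lb-2 sheds 170 req/s: no online neighbours, lost.
  worker-2 sheds 80 req/s: no online neighbours, lost.
Round 4 — cache-1 crashes.
  cache-1 sheds 420 req/s: no online neighbours, lost.
No further crashes.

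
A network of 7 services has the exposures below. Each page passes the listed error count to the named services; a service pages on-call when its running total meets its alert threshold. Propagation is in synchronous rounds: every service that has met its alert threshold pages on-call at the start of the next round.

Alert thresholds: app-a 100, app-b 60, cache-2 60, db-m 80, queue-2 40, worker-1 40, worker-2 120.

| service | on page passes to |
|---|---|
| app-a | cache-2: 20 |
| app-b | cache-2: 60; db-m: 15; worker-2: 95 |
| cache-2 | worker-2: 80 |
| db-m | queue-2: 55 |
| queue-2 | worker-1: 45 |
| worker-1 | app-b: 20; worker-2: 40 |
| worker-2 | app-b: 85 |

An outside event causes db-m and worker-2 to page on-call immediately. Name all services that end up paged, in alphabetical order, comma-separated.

Round 1 — db-m, worker-2 page on-call (initial).
  app-b: +85 → 85 ≥ 60
  queue-2: +55 → 55 ≥ 40
Round 2 — app-b, queue-2 page on-call.
  cache-2: +60 → 60 ≥ 60
  worker-1: +45 → 45 ≥ 40
Round 3 — cache-2, worker-1 page on-call.
No further pages.

app-b, cache-2, db-m, queue-2, worker-1, worker-2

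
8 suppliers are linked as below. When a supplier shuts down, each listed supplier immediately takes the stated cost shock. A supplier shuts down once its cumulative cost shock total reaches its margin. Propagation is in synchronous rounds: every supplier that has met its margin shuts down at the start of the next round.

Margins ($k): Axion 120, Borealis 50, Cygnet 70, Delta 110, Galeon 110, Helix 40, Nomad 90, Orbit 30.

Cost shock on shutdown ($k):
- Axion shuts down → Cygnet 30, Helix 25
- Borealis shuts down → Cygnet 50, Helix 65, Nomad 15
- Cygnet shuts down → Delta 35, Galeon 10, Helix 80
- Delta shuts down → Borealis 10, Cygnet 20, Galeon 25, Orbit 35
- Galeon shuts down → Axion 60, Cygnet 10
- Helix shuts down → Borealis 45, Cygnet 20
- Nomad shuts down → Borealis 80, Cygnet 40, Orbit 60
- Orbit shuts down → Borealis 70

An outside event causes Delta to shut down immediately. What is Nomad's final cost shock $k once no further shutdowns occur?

Round 1 — Delta shuts down (initial).
  Borealis: +10 → 10 < 50
  Cygnet: +20 → 20 < 70
  Galeon: +25 → 25 < 110
  Orbit: +35 → 35 ≥ 30
Round 2 — Orbit shuts down.
  Borealis: +70 → 80 ≥ 50
Round 3 — Borealis shuts down.
  Cygnet: +50 → 70 ≥ 70
  Helix: +65 → 65 ≥ 40
  Nomad: +15 → 15 < 90
Round 4 — Cygnet, Helix shut down.
  Galeon: +10 → 35 < 110
No further shutdowns.

15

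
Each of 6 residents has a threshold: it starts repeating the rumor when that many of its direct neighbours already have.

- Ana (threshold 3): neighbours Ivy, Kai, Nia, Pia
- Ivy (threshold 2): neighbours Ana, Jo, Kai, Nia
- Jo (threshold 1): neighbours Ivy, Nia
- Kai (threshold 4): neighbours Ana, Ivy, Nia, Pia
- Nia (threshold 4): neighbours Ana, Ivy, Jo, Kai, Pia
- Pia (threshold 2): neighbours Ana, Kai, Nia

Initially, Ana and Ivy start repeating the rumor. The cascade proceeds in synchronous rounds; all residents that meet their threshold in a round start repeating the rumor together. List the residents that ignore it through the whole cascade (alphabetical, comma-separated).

Round 1 — Ana, Ivy start repeating the rumor (initial).
Round 2 — checking thresholds:
  Jo: 1 of 2 neighbours ≥ 1, starts repeating the rumor.
  Kai: 2 of 4 neighbours < 4, not yet.
  Nia: 2 of 5 neighbours < 4, not yet.
  Pia: 1 of 3 neighbours < 2, not yet.
Round 3 — no new spreads; cascade stops.

Kai, Nia, Pia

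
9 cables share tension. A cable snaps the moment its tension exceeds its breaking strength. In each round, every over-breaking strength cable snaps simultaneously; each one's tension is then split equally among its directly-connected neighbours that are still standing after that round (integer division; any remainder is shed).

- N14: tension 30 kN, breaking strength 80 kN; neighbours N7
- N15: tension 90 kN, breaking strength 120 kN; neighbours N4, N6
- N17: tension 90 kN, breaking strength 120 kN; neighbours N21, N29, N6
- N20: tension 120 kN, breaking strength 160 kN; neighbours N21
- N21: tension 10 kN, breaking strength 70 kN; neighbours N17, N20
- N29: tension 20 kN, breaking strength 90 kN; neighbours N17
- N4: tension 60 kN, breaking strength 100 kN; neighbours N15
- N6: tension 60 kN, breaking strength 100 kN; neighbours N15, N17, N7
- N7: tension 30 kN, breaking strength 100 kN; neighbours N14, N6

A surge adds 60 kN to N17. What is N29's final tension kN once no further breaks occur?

Round 1 — N17 at 150 > 120. N17 snaps.
  N17 sheds 150 kN to N21, N29, N6: 50 each.
    N21: 10+50 = 60 ≤ 70
    N29: 20+50 = 70 ≤ 90
    N6: 60+50 = 110 > 100
Round 2 — N6 snaps.
  N6 sheds 110 kN to N15, N7: 55 each.
    N15: 90+55 = 145 > 120
    N7: 30+55 = 85 ≤ 100
Round 3 — N15 snaps.
  N15 sheds 145 kN to N4: 145 each.
    N4: 60+145 = 205 > 100
Round 4 — N4 snaps.
  N4 sheds 205 kN: no online neighbours, lost.
No further breaks.

70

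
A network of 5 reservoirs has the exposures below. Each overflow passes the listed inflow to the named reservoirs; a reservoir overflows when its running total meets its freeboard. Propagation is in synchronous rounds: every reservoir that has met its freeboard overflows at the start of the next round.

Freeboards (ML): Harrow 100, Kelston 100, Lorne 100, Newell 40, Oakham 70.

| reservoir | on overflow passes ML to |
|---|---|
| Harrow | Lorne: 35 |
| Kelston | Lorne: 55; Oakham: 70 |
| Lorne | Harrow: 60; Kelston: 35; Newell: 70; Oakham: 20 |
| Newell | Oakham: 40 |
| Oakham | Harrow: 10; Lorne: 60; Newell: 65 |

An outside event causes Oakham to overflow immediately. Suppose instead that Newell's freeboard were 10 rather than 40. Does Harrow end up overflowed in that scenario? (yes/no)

no

With Newell's freeboard at 10:
Round 1 — Oakham overflows (initial).
  Harrow: +10 → 10 < 100
  Lorne: +60 → 60 < 100
  Newell: +65 → 65 ≥ 10
Round 2 — Newell overflows.
No further overflows.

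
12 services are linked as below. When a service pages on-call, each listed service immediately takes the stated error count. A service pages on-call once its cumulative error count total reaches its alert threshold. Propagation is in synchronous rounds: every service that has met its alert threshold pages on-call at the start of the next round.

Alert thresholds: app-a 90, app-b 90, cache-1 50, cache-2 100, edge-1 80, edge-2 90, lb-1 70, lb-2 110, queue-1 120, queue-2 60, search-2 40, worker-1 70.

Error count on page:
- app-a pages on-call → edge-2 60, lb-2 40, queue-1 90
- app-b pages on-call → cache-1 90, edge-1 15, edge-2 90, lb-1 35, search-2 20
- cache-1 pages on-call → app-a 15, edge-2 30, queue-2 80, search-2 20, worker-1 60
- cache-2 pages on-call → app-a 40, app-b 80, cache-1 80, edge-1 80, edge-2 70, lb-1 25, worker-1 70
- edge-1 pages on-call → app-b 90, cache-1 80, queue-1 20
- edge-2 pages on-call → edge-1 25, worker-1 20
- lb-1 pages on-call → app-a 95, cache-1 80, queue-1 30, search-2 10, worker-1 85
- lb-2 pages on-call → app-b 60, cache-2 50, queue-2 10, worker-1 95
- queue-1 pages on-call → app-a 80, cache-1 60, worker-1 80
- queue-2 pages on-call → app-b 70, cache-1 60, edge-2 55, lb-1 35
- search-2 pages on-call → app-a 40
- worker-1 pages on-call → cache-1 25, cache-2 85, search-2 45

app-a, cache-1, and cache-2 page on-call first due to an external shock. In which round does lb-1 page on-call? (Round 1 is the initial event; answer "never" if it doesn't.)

Round 1 — app-a, cache-1, cache-2 page on-call (initial).
  app-b: +80 → 80 < 90
  edge-1: +80 → 80 ≥ 80
  edge-2: +60+30+70 → 160 ≥ 90
  lb-1: +25 → 25 < 70
  lb-2: +40 → 40 < 110
  queue-1: +90 → 90 < 120
  queue-2: +80 → 80 ≥ 60
  search-2: +20 → 20 < 40
  worker-1: +60+70 → 130 ≥ 70
Round 2 — edge-1, edge-2, queue-2, worker-1 page on-call.
  app-b: +90+70 → 240 ≥ 90
  lb-1: +35 → 60 < 70
  queue-1: +20 → 110 < 120
  search-2: +45 → 65 ≥ 40
Round 3 — app-b, search-2 page on-call.
  lb-1: +35 → 95 ≥ 70
Round 4 — lb-1 pages on-call.
  queue-1: +30 → 140 ≥ 120
Round 5 — queue-1 pages on-call.
No further pages.

4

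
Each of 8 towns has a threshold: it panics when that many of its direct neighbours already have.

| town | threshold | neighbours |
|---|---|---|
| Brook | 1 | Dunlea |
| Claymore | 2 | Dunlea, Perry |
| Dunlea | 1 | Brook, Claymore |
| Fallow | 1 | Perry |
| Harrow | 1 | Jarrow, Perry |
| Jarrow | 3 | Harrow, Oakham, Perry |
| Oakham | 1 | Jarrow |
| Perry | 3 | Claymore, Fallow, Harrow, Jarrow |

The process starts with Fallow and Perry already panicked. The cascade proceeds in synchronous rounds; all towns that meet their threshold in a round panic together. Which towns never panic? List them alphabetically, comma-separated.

Round 1 — Fallow, Perry panic (initial).
Round 2 — checking thresholds:
  Claymore: 1 of 2 neighbours < 2, below threshold.
  Harrow: 1 of 2 neighbours ≥ 1, panics.
  Jarrow: 1 of 3 neighbours < 3, below threshold.
Round 3 — no new panics; cascade stops.

Brook, Claymore, Dunlea, Jarrow, Oakham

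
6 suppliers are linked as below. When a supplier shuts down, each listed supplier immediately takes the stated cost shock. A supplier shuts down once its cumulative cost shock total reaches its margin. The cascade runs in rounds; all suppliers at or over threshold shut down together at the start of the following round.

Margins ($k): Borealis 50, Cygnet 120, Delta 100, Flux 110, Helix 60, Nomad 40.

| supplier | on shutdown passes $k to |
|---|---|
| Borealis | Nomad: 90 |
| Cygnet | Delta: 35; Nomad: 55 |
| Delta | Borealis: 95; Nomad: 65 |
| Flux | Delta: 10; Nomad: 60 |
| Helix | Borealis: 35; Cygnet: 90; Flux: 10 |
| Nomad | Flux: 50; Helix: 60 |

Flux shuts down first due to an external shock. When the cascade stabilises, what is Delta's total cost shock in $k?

10

Round 1 — Flux shuts down (initial).
  Delta: +10 → 10 < 100
  Nomad: +60 → 60 ≥ 40
Round 2 — Nomad shuts down.
  Helix: +60 → 60 ≥ 60
Round 3 — Helix shuts down.
  Borealis: +35 → 35 < 50
  Cygnet: +90 → 90 < 120
No further shutdowns.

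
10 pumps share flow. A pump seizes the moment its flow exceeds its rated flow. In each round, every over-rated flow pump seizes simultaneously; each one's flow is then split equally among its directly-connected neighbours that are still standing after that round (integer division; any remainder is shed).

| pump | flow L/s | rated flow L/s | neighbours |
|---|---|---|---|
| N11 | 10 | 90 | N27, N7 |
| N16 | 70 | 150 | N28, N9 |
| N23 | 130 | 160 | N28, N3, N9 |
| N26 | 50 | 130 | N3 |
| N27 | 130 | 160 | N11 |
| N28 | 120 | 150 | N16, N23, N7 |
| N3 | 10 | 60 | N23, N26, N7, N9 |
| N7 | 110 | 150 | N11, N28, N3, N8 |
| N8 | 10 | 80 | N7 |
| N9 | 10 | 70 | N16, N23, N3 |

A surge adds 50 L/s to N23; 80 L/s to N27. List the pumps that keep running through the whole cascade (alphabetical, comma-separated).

N26

Round 1 — N23 at 180 > 160; N27 at 210 > 160. N23, N27 seize.
  N23 sheds 180 L/s to N28, N3, N9: 60 each.
    N28: 120+60 = 180 > 150
    N3: 10+60 = 70 > 60
    N9: 10+60 = 70 ≤ 70
  N27 sheds 210 L/s to N11: 210 each.
    N11: 10+210 = 220 > 90
Round 2 — N11, N28, N3 seize.
  N11 sheds 220 L/s to N7: 220 each.
    N7: 110+220 = 330 > 150
  N28 sheds 180 L/s to N16, N7: 90 each.
    N16: 70+90 = 160 > 150
    N7: 330+90 = 420 > 150
  N3 sheds 70 L/s to N26, N7, N9: 23 each (1 lost).
    N26: 50+23 = 73 ≤ 130
    N7: 420+23 = 443 > 150
    N9: 70+23 = 93 > 70
Round 3 — N16, N7, N9 seize.
  N16 sheds 160 L/s: no online neighbours, lost.
  N7 sheds 443 L/s to N8: 443 each.
    N8: 10+443 = 453 > 80
  N9 sheds 93 L/s: no online neighbours, lost.
Round 4 — N8 seizes.
  N8 sheds 453 L/s: no online neighbours, lost.
No further seizures.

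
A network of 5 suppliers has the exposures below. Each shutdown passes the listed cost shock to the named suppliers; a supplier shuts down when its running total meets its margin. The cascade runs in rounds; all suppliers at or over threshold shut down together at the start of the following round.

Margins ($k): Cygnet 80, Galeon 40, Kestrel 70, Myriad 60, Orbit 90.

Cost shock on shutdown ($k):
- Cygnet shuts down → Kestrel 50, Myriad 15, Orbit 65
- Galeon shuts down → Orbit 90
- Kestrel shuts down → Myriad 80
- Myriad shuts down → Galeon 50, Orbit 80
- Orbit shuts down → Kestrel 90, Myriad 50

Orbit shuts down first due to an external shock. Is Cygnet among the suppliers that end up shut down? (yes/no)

Round 1 — Orbit shuts down (initial).
  Kestrel: +90 → 90 ≥ 70
  Myriad: +50 → 50 < 60
Round 2 — Kestrel shuts down.
  Myriad: +80 → 130 ≥ 60
Round 3 — Myriad shuts down.
  Galeon: +50 → 50 ≥ 40
Round 4 — Galeon shuts down.
No further shutdowns.

no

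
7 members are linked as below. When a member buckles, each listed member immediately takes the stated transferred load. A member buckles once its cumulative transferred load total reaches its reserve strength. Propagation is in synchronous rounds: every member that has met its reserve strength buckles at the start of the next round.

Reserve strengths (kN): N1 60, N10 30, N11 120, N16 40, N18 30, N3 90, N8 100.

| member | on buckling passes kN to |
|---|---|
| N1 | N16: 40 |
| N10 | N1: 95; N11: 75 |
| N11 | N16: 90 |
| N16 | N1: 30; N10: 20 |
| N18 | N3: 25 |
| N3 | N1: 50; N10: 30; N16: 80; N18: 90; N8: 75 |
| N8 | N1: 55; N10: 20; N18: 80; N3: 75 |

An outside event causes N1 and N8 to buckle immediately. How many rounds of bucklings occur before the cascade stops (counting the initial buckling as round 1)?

Round 1 — N1, N8 buckle (initial).
  N10: +20 → 20 < 30
  N16: +40 → 40 ≥ 40
  N18: +80 → 80 ≥ 30
  N3: +75 → 75 < 90
Round 2 — N16, N18 buckle.
  N10: +20 → 40 ≥ 30
  N3: +25 → 100 ≥ 90
Round 3 — N10, N3 buckle.
  N11: +75 → 75 < 120
No further bucklings.

3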